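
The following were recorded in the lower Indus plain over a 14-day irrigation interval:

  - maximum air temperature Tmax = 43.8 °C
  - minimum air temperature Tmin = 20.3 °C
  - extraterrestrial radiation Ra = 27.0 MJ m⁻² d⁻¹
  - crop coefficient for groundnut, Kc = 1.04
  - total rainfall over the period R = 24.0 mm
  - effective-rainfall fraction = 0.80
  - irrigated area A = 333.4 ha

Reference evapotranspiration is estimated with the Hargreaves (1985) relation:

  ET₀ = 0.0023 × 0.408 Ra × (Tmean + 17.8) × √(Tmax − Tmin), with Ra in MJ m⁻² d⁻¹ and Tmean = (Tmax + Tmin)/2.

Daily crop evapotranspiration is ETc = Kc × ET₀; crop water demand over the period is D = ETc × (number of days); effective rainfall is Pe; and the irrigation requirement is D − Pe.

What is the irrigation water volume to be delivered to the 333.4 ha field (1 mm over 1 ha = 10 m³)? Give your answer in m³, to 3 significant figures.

233000 m³

Tmean = (43.8 + 20.3)/2 = 32.05 °C
0.408 Ra = 0.408 × 27.0 = 11.0160 mm/d equivalent
ET₀ = 0.0023 × 11.0160 × (32.05 + 17.8) × √23.5 = 0.0023 × 11.0160 × 49.85 × 4.8477 = 6.1228 mm/d
ETc = Kc × ET₀ = 1.04 × 6.1228 = 6.3677 mm/d
Crop demand D = ETc × 14 d = 6.3677 × 14 = 89.148 mm
Pe = 0.80 × 24.0 = 19.200 mm
D − Pe = 89.148 − 19.200 = 69.948 mm
Volume = 69.948 mm × 333.4 ha × 10 = 233206.6 m³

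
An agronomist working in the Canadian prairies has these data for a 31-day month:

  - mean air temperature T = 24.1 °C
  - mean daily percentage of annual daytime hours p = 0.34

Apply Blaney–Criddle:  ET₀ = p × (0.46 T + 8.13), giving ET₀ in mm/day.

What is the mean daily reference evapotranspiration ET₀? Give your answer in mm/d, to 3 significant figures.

ET₀ = 0.34 × (0.46 × 24.1 + 8.13) = 0.34 × 19.216 = 6.5334 mm/d

6.53 mm/d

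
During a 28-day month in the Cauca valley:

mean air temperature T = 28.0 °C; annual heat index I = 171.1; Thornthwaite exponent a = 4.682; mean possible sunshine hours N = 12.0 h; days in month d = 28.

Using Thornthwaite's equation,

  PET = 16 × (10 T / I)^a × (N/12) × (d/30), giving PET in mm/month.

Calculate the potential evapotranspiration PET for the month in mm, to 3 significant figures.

10T/I = 10 × 28.0 / 171.1 = 1.6365
(10T/I)^a = 1.6365^4.682 = 10.0359
Uncorrected PET = 16 × 10.0359 = 160.574 mm
Correction = (N/12)(d/30) = (12.0/12)(28/30) = 0.9333
PET = 160.574 × 0.9333 = 149.864 mm/month

150 mm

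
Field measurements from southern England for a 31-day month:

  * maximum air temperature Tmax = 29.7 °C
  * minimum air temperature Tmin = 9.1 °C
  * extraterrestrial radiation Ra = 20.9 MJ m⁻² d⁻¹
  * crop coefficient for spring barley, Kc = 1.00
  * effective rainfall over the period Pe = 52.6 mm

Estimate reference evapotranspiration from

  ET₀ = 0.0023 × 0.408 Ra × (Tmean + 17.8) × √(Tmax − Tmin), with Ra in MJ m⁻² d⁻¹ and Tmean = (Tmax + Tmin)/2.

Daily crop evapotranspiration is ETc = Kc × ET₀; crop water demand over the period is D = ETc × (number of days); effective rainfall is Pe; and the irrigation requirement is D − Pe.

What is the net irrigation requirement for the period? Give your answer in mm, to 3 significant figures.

Tmean = (29.7 + 9.1)/2 = 19.40 °C
0.408 Ra = 0.408 × 20.9 = 8.5272 mm/d equivalent
ET₀ = 0.0023 × 8.5272 × (19.40 + 17.8) × √20.6 = 0.0023 × 8.5272 × 37.20 × 4.5387 = 3.3114 mm/d
ETc = Kc × ET₀ = 1.00 × 3.3114 = 3.3114 mm/d
Crop demand D = ETc × 31 d = 3.3114 × 31 = 102.653 mm
D − Pe = 102.653 − 52.6 = 50.053 mm

50.1 mm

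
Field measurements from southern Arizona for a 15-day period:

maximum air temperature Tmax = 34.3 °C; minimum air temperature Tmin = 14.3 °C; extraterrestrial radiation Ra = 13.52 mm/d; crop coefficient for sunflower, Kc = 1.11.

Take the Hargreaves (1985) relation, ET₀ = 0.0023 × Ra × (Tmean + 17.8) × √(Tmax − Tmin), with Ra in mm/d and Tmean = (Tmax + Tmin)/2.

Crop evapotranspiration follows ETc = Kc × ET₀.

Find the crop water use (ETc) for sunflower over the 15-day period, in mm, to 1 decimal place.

97.5 mm

Tmean = (34.3 + 14.3)/2 = 24.30 °C
ET₀ = 0.0023 × 13.52 × (24.30 + 17.8) × √20.0 = 0.0023 × 13.52 × 42.10 × 4.4721 = 5.8546 mm/d
ETc = Kc × ET₀ = 1.11 × 5.8546 = 6.4986 mm/d
Over 15 days: 6.4986 × 15 = 97.479 mm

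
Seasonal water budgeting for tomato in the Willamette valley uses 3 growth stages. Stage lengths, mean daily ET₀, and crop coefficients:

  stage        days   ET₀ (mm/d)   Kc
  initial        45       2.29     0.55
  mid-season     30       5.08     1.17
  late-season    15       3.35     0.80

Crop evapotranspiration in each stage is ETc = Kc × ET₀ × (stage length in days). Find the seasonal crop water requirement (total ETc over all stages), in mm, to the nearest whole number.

275 mm

initial: 0.55 × 2.29 × 45 = 56.68 mm
mid-season: 1.17 × 5.08 × 30 = 178.31 mm
late-season: 0.80 × 3.35 × 15 = 40.20 mm
Seasonal total = 275.19 mm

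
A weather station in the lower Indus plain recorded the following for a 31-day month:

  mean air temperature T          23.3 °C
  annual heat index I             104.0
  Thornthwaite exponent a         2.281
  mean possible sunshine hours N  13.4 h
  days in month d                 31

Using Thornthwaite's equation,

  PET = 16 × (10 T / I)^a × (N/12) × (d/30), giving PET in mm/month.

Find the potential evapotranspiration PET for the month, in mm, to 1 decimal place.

116.2 mm

10T/I = 10 × 23.3 / 104.0 = 2.2404
(10T/I)^a = 2.2404^2.281 = 6.2964
Uncorrected PET = 16 × 6.2964 = 100.742 mm
Correction = (N/12)(d/30) = (13.4/12)(31/30) = 1.1539
PET = 100.742 × 1.1539 = 116.246 mm/month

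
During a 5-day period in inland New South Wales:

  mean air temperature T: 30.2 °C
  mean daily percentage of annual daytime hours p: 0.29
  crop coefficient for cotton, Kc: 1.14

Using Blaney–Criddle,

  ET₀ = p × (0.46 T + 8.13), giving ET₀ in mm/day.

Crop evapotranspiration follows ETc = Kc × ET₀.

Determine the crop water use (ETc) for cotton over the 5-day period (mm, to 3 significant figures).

ET₀ = 0.29 × (0.46 × 30.2 + 8.13) = 0.29 × 22.022 = 6.3864 mm/d
ETc = Kc × ET₀ = 1.14 × 6.3864 = 7.2805 mm/d
Over 5 days: 7.2805 × 5 = 36.403 mm

36.4 mm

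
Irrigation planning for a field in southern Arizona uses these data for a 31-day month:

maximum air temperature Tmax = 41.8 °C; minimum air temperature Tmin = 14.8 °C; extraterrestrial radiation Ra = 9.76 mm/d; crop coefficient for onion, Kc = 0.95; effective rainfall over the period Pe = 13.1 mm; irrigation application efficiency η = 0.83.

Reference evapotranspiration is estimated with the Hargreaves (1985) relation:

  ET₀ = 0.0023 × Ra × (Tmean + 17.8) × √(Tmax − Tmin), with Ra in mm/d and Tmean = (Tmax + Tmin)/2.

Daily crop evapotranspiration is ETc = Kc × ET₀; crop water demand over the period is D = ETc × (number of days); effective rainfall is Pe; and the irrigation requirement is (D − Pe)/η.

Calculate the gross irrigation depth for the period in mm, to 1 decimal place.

175.0 mm

Tmean = (41.8 + 14.8)/2 = 28.30 °C
ET₀ = 0.0023 × 9.76 × (28.30 + 17.8) × √27.0 = 0.0023 × 9.76 × 46.10 × 5.1962 = 5.3773 mm/d
ETc = Kc × ET₀ = 0.95 × 5.3773 = 5.1084 mm/d
Crop demand D = ETc × 31 d = 5.1084 × 31 = 158.360 mm
D − Pe = 158.360 − 13.1 = 145.260 mm
Gross irrigation = 145.260 / 0.83 = 175.012 mm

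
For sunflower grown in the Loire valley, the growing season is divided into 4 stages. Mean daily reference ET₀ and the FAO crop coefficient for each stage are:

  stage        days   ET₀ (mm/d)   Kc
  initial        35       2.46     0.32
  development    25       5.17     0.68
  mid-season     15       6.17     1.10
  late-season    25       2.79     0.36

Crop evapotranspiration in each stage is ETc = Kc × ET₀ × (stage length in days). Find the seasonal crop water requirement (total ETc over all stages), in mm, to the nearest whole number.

initial: 0.32 × 2.46 × 35 = 27.55 mm
development: 0.68 × 5.17 × 25 = 87.89 mm
mid-season: 1.10 × 6.17 × 15 = 101.81 mm
late-season: 0.36 × 2.79 × 25 = 25.11 mm
Seasonal total = 242.36 mm

242 mm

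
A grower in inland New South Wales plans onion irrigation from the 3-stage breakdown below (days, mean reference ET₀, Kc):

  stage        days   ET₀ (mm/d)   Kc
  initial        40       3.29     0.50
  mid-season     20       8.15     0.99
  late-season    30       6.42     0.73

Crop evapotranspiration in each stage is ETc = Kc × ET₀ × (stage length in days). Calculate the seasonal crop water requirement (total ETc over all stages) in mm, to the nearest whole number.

368 mm

initial: 0.50 × 3.29 × 40 = 65.80 mm
mid-season: 0.99 × 8.15 × 20 = 161.37 mm
late-season: 0.73 × 6.42 × 30 = 140.60 mm
Seasonal total = 367.77 mm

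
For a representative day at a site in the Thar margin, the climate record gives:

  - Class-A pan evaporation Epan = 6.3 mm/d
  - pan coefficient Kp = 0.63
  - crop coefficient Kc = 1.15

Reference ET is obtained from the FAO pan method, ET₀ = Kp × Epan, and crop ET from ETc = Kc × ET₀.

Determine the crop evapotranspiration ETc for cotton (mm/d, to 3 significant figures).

4.56 mm/d

ET₀ = 0.63 × 6.3 = 3.9690 mm/d
ETc = Kc × ET₀ = 1.15 × 3.9690 = 4.5644 mm/d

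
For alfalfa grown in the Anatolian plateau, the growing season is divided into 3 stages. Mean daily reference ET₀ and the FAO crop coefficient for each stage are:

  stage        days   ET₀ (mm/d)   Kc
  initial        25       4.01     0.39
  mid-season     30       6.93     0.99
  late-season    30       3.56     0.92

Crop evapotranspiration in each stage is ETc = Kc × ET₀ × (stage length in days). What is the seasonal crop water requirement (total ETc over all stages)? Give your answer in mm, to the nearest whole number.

343 mm

initial: 0.39 × 4.01 × 25 = 39.10 mm
mid-season: 0.99 × 6.93 × 30 = 205.82 mm
late-season: 0.92 × 3.56 × 30 = 98.26 mm
Seasonal total = 343.18 mm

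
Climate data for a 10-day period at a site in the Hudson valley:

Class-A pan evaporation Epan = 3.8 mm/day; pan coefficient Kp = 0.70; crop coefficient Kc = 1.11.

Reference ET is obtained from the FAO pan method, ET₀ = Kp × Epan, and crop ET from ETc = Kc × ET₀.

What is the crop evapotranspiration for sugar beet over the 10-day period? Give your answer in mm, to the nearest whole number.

30 mm

ET₀ = 0.70 × 3.8 = 2.6600 mm/d
ETc = Kc × ET₀ = 1.11 × 2.6600 = 2.9526 mm/d
Over 10 days: 2.9526 × 10 = 29.526 mm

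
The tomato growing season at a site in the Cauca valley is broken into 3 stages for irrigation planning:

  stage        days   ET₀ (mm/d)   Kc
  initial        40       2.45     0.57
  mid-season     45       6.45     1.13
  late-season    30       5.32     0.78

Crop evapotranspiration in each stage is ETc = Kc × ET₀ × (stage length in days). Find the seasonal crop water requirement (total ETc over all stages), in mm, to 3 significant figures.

initial: 0.57 × 2.45 × 40 = 55.86 mm
mid-season: 1.13 × 6.45 × 45 = 327.98 mm
late-season: 0.78 × 5.32 × 30 = 124.49 mm
Seasonal total = 508.33 mm

508 mm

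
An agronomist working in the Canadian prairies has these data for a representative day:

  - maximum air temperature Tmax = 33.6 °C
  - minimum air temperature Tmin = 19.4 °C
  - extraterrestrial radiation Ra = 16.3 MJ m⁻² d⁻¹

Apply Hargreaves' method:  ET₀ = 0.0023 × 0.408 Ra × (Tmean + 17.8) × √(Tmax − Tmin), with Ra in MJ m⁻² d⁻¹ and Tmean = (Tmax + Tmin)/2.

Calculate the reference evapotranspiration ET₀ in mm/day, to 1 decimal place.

2.6 mm/day

Tmean = (33.6 + 19.4)/2 = 26.50 °C
0.408 Ra = 0.408 × 16.3 = 6.6504 mm/d equivalent
ET₀ = 0.0023 × 6.6504 × (26.50 + 17.8) × √14.2 = 0.0023 × 6.6504 × 44.30 × 3.7683 = 2.5534 mm/d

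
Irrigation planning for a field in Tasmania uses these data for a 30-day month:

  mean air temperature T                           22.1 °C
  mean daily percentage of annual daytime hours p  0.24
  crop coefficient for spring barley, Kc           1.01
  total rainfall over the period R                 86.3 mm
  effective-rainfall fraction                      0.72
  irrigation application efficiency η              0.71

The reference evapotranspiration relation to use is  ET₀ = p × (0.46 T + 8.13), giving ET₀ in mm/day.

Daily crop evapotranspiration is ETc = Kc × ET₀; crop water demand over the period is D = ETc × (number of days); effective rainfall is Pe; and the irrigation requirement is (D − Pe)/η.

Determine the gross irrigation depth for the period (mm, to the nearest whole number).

ET₀ = 0.24 × (0.46 × 22.1 + 8.13) = 0.24 × 18.296 = 4.3910 mm/d
ETc = Kc × ET₀ = 1.01 × 4.3910 = 4.4349 mm/d
Crop demand D = ETc × 30 d = 4.4349 × 30 = 133.047 mm
Pe = 0.72 × 86.3 = 62.136 mm
D − Pe = 133.047 − 62.136 = 70.911 mm
Gross irrigation = 70.911 / 0.71 = 99.875 mm

100 mm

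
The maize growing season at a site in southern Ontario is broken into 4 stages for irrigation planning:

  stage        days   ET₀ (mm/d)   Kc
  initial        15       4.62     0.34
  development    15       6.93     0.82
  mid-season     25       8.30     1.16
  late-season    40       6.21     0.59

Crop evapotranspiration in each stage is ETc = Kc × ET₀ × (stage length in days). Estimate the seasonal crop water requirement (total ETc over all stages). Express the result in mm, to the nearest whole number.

496 mm

initial: 0.34 × 4.62 × 15 = 23.56 mm
development: 0.82 × 6.93 × 15 = 85.24 mm
mid-season: 1.16 × 8.30 × 25 = 240.70 mm
late-season: 0.59 × 6.21 × 40 = 146.56 mm
Seasonal total = 496.06 mm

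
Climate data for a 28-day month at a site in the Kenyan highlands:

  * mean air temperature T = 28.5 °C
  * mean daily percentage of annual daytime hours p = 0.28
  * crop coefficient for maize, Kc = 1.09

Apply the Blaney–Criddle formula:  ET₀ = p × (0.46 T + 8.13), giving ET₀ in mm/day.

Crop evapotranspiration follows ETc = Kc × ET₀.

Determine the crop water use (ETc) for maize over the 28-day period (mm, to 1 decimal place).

ET₀ = 0.28 × (0.46 × 28.5 + 8.13) = 0.28 × 21.240 = 5.9472 mm/d
ETc = Kc × ET₀ = 1.09 × 5.9472 = 6.4824 mm/d
Over 28 days: 6.4824 × 28 = 181.507 mm

181.5 mm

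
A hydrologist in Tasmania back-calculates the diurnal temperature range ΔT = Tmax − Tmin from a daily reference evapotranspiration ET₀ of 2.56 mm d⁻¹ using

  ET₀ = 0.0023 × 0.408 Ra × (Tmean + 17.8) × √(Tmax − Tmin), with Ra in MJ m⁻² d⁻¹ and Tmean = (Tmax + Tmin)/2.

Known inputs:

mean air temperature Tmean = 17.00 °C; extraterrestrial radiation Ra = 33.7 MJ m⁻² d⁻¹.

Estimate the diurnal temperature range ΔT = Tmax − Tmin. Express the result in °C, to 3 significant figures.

5.41 °C

√ΔT = ET₀ / [0.0023 × 0.408 × Ra × (Tmean+17.8)] = 2.56 / (0.0023 × 13.7496 × 34.80) = 2.3262
ΔT = 2.3262² = 5.411 °C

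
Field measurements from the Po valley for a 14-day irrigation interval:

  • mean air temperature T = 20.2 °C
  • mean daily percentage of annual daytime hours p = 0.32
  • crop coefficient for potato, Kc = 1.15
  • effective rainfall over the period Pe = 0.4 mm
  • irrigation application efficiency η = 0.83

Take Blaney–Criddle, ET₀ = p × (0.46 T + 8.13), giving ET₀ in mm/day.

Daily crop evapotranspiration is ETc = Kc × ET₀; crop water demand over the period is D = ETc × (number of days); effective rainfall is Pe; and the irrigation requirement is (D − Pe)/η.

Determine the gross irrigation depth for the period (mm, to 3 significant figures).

108 mm

ET₀ = 0.32 × (0.46 × 20.2 + 8.13) = 0.32 × 17.422 = 5.5750 mm/d
ETc = Kc × ET₀ = 1.15 × 5.5750 = 6.4113 mm/d
Crop demand D = ETc × 14 d = 6.4113 × 14 = 89.758 mm
D − Pe = 89.758 − 0.4 = 89.358 mm
Gross irrigation = 89.358 / 0.83 = 107.660 mm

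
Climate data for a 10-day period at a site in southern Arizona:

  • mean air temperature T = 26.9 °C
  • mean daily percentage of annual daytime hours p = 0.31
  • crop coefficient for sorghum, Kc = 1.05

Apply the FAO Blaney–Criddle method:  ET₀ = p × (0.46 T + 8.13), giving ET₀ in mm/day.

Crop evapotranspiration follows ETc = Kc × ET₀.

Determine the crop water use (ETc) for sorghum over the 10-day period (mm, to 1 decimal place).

66.7 mm

ET₀ = 0.31 × (0.46 × 26.9 + 8.13) = 0.31 × 20.504 = 6.3562 mm/d
ETc = Kc × ET₀ = 1.05 × 6.3562 = 6.6740 mm/d
Over 10 days: 6.6740 × 10 = 66.740 mm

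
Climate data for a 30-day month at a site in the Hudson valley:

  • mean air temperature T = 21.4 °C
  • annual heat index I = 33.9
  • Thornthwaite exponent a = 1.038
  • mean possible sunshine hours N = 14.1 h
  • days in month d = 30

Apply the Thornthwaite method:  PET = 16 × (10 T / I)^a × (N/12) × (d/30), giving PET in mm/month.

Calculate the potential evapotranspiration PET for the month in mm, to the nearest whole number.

10T/I = 10 × 21.4 / 33.9 = 6.3127
(10T/I)^a = 6.3127^1.038 = 6.7705
Uncorrected PET = 16 × 6.7705 = 108.328 mm
Correction = (N/12)(d/30) = (14.1/12)(30/30) = 1.1750
PET = 108.328 × 1.1750 = 127.285 mm/month

127 mm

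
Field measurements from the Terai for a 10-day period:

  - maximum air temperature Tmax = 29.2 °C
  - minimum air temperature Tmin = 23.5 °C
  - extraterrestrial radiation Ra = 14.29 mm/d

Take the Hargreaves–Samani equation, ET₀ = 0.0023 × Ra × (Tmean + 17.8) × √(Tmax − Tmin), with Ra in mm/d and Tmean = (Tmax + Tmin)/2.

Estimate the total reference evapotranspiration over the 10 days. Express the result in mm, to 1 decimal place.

Tmean = (29.2 + 23.5)/2 = 26.35 °C
ET₀ = 0.0023 × 14.29 × (26.35 + 17.8) × √5.7 = 0.0023 × 14.29 × 44.15 × 2.3875 = 3.4644 mm/d
Over 10 days: 3.4644 × 10 = 34.644 mm

34.6 mm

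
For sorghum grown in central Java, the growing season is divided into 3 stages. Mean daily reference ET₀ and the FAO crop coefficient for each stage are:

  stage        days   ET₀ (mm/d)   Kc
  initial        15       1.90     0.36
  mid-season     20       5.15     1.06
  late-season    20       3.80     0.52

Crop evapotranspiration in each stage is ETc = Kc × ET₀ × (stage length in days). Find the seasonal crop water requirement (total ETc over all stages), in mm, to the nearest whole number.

initial: 0.36 × 1.90 × 15 = 10.26 mm
mid-season: 1.06 × 5.15 × 20 = 109.18 mm
late-season: 0.52 × 3.80 × 20 = 39.52 mm
Seasonal total = 158.96 mm

159 mm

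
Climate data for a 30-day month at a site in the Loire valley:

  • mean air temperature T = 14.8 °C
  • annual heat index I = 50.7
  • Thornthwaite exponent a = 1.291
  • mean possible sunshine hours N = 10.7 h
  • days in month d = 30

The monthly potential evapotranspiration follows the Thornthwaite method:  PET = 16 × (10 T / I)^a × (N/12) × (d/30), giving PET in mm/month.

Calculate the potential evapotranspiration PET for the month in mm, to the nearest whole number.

10T/I = 10 × 14.8 / 50.7 = 2.9191
(10T/I)^a = 2.9191^1.291 = 3.9869
Uncorrected PET = 16 × 3.9869 = 63.790 mm
Correction = (N/12)(d/30) = (10.7/12)(30/30) = 0.8917
PET = 63.790 × 0.8917 = 56.882 mm/month

57 mm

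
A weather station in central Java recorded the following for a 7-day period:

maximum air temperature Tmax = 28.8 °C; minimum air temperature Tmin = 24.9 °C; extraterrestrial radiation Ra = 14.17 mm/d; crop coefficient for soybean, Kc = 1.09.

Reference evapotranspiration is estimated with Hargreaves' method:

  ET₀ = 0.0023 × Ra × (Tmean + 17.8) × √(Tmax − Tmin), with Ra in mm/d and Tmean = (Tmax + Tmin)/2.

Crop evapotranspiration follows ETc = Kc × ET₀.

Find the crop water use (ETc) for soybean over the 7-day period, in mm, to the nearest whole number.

22 mm

Tmean = (28.8 + 24.9)/2 = 26.85 °C
ET₀ = 0.0023 × 14.17 × (26.85 + 17.8) × √3.9 = 0.0023 × 14.17 × 44.65 × 1.9748 = 2.8737 mm/d
ETc = Kc × ET₀ = 1.09 × 2.8737 = 3.1323 mm/d
Over 7 days: 3.1323 × 7 = 21.926 mm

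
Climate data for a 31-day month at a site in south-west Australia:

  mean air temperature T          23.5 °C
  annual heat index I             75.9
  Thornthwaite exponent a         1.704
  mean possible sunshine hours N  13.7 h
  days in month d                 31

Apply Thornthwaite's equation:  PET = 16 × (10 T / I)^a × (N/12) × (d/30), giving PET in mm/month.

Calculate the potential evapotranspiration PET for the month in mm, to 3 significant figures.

129 mm

10T/I = 10 × 23.5 / 75.9 = 3.0962
(10T/I)^a = 3.0962^1.704 = 6.8608
Uncorrected PET = 16 × 6.8608 = 109.773 mm
Correction = (N/12)(d/30) = (13.7/12)(31/30) = 1.1797
PET = 109.773 × 1.1797 = 129.499 mm/month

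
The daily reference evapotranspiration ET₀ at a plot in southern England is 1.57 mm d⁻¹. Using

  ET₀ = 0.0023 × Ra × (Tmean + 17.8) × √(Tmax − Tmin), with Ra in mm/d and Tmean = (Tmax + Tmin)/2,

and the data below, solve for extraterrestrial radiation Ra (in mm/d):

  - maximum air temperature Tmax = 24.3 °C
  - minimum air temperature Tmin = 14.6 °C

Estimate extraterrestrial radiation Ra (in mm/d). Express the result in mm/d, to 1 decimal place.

5.9 mm/d

Tmean = 19.45 °C; √ΔT = 3.1145
Ra = ET₀ / [0.0023 × (Tmean+17.8) × √ΔT] = 1.57 / (0.0023 × 37.25 × 3.1145) = 5.884 mm/d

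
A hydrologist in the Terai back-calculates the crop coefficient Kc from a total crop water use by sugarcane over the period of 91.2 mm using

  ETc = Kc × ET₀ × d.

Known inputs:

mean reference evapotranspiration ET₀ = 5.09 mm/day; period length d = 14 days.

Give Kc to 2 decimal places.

1.28

ETc = Kc × ET₀ × d  ⇒  Kc = ETc / (ET₀ × d)
Kc = 91.2 / (5.09 × 14) = 91.2 / 71.26 = 1.2798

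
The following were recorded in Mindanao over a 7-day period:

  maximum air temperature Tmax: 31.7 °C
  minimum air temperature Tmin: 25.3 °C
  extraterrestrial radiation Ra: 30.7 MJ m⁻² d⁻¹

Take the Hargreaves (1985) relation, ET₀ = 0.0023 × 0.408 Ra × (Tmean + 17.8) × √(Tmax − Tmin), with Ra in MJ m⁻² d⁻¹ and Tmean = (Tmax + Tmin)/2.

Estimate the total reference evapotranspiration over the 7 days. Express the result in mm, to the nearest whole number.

Tmean = (31.7 + 25.3)/2 = 28.50 °C
0.408 Ra = 0.408 × 30.7 = 12.5256 mm/d equivalent
ET₀ = 0.0023 × 12.5256 × (28.50 + 17.8) × √6.4 = 0.0023 × 12.5256 × 46.30 × 2.5298 = 3.3744 mm/d
Over 7 days: 3.3744 × 7 = 23.621 mm

24 mm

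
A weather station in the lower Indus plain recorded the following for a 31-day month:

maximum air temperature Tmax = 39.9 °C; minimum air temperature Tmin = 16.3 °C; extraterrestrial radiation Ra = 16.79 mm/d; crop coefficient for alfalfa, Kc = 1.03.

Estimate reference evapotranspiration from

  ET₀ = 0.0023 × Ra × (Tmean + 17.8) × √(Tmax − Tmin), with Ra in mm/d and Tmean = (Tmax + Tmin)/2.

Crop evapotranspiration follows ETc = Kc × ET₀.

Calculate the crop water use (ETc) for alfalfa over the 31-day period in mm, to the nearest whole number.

Tmean = (39.9 + 16.3)/2 = 28.10 °C
ET₀ = 0.0023 × 16.79 × (28.10 + 17.8) × √23.6 = 0.0023 × 16.79 × 45.90 × 4.8580 = 8.6109 mm/d
ETc = Kc × ET₀ = 1.03 × 8.6109 = 8.8692 mm/d
Over 31 days: 8.8692 × 31 = 274.945 mm

275 mm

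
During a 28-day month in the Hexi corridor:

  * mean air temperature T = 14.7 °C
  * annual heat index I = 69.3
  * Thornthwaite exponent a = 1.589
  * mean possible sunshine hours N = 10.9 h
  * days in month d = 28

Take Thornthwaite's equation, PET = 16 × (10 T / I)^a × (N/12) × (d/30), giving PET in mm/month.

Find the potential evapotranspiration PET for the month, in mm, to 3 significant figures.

10T/I = 10 × 14.7 / 69.3 = 2.1212
(10T/I)^a = 2.1212^1.589 = 3.3032
Uncorrected PET = 16 × 3.3032 = 52.851 mm
Correction = (N/12)(d/30) = (10.9/12)(28/30) = 0.8478
PET = 52.851 × 0.8478 = 44.807 mm/month

44.8 mm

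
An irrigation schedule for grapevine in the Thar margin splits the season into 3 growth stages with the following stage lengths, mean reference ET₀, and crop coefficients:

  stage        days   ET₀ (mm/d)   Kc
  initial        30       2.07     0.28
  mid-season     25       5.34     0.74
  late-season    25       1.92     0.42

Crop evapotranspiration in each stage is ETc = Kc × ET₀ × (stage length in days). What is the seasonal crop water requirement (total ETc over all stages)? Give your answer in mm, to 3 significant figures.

136 mm

initial: 0.28 × 2.07 × 30 = 17.39 mm
mid-season: 0.74 × 5.34 × 25 = 98.79 mm
late-season: 0.42 × 1.92 × 25 = 20.16 mm
Seasonal total = 136.34 mm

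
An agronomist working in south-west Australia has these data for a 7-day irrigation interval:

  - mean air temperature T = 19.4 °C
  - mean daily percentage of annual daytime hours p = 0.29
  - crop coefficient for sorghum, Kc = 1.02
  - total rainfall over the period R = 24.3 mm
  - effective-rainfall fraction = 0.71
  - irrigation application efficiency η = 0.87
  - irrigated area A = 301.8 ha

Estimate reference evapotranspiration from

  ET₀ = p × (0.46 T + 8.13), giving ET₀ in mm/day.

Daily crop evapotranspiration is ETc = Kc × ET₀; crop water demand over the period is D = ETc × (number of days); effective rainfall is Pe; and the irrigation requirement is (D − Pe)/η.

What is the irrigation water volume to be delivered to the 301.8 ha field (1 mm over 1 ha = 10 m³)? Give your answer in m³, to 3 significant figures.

62600 m³

ET₀ = 0.29 × (0.46 × 19.4 + 8.13) = 0.29 × 17.054 = 4.9457 mm/d
ETc = Kc × ET₀ = 1.02 × 4.9457 = 5.0446 mm/d
Crop demand D = ETc × 7 d = 5.0446 × 7 = 35.312 mm
Pe = 0.71 × 24.3 = 17.253 mm
D − Pe = 35.312 − 17.253 = 18.059 mm
Gross irrigation = 18.059 / 0.87 = 20.757 mm
Volume = 20.757 mm × 301.8 ha × 10 = 62644.6 m³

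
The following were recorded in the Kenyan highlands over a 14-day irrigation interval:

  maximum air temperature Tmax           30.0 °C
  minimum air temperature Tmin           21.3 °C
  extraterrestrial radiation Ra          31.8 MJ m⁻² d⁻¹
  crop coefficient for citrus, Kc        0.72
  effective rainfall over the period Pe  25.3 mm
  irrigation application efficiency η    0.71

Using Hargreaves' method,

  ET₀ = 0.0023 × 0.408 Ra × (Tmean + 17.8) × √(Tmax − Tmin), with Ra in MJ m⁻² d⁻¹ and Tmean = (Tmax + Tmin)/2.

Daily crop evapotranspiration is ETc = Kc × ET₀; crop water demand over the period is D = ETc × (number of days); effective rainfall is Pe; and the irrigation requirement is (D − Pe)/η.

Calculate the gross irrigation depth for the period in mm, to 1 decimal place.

Tmean = (30.0 + 21.3)/2 = 25.65 °C
0.408 Ra = 0.408 × 31.8 = 12.9744 mm/d equivalent
ET₀ = 0.0023 × 12.9744 × (25.65 + 17.8) × √8.7 = 0.0023 × 12.9744 × 43.45 × 2.9496 = 3.8244 mm/d
ETc = Kc × ET₀ = 0.72 × 3.8244 = 2.7536 mm/d
Crop demand D = ETc × 14 d = 2.7536 × 14 = 38.550 mm
D − Pe = 38.550 − 25.3 = 13.250 mm
Gross irrigation = 13.250 / 0.71 = 18.662 mm

18.7 mm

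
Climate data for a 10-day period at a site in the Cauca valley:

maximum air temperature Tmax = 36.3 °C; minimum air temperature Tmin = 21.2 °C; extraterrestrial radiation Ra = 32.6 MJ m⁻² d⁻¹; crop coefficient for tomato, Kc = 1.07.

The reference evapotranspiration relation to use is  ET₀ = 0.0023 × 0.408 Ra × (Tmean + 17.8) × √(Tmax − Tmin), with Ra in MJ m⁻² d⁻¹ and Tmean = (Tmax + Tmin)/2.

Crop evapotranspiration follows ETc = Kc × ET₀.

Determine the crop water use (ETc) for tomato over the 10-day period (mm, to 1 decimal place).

59.2 mm

Tmean = (36.3 + 21.2)/2 = 28.75 °C
0.408 Ra = 0.408 × 32.6 = 13.3008 mm/d equivalent
ET₀ = 0.0023 × 13.3008 × (28.75 + 17.8) × √15.1 = 0.0023 × 13.3008 × 46.55 × 3.8859 = 5.5337 mm/d
ETc = Kc × ET₀ = 1.07 × 5.5337 = 5.9211 mm/d
Over 10 days: 5.9211 × 10 = 59.211 mm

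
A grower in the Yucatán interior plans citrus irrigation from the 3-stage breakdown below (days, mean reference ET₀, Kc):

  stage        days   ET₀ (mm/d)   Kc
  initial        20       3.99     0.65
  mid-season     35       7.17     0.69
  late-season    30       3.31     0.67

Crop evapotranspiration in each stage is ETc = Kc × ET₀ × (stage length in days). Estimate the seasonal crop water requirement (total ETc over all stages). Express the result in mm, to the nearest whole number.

292 mm

initial: 0.65 × 3.99 × 20 = 51.87 mm
mid-season: 0.69 × 7.17 × 35 = 173.16 mm
late-season: 0.67 × 3.31 × 30 = 66.53 mm
Seasonal total = 291.56 mm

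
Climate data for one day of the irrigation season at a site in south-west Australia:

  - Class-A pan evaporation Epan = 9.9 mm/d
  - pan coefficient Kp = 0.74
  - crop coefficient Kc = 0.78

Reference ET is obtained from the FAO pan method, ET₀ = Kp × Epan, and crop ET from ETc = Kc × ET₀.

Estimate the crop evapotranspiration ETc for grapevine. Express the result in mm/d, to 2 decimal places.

ET₀ = 0.74 × 9.9 = 7.3260 mm/d
ETc = Kc × ET₀ = 0.78 × 7.3260 = 5.7143 mm/d

5.71 mm/d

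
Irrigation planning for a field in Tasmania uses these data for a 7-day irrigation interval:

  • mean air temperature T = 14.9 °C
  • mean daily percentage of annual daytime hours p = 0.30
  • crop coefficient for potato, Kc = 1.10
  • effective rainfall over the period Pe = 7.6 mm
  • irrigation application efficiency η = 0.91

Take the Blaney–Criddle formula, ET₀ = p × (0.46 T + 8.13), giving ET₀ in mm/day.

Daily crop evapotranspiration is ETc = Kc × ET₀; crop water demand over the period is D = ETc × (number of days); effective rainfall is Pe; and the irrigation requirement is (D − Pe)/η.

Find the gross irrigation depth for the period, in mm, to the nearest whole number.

ET₀ = 0.30 × (0.46 × 14.9 + 8.13) = 0.30 × 14.984 = 4.4952 mm/d
ETc = Kc × ET₀ = 1.10 × 4.4952 = 4.9447 mm/d
Crop demand D = ETc × 7 d = 4.9447 × 7 = 34.613 mm
D − Pe = 34.613 − 7.6 = 27.013 mm
Gross irrigation = 27.013 / 0.91 = 29.685 mm

30 mm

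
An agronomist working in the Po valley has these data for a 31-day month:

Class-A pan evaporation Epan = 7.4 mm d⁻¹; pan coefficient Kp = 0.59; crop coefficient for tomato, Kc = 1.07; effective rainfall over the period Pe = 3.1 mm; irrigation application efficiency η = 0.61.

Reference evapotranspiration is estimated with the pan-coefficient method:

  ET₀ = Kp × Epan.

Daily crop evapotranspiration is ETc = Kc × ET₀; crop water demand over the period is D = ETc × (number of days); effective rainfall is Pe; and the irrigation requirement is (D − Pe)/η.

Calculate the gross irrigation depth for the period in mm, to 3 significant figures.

ET₀ = 0.59 × 7.4 = 4.3660 mm/d
ETc = Kc × ET₀ = 1.07 × 4.3660 = 4.6716 mm/d
Crop demand D = ETc × 31 d = 4.6716 × 31 = 144.820 mm
D − Pe = 144.820 − 3.1 = 141.720 mm
Gross irrigation = 141.720 / 0.61 = 232.328 mm

232 mm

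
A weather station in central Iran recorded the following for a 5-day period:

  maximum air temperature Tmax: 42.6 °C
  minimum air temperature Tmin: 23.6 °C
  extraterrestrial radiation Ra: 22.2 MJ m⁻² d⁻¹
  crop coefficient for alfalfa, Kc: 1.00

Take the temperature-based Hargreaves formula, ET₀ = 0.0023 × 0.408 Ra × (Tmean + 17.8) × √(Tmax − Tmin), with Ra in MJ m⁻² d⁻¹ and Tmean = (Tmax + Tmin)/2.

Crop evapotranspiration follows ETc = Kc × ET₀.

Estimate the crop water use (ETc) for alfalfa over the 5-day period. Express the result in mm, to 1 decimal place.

23.1 mm

Tmean = (42.6 + 23.6)/2 = 33.10 °C
0.408 Ra = 0.408 × 22.2 = 9.0576 mm/d equivalent
ET₀ = 0.0023 × 9.0576 × (33.10 + 17.8) × √19.0 = 0.0023 × 9.0576 × 50.90 × 4.3589 = 4.6221 mm/d
ETc = Kc × ET₀ = 1.00 × 4.6221 = 4.6221 mm/d
Over 5 days: 4.6221 × 5 = 23.111 mm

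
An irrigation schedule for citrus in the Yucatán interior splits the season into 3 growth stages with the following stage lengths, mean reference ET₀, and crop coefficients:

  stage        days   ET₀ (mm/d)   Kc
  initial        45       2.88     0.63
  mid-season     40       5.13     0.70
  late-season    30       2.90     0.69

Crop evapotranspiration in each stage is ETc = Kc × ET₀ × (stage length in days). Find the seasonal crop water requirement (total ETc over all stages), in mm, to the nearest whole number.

285 mm

initial: 0.63 × 2.88 × 45 = 81.65 mm
mid-season: 0.70 × 5.13 × 40 = 143.64 mm
late-season: 0.69 × 2.90 × 30 = 60.03 mm
Seasonal total = 285.32 mm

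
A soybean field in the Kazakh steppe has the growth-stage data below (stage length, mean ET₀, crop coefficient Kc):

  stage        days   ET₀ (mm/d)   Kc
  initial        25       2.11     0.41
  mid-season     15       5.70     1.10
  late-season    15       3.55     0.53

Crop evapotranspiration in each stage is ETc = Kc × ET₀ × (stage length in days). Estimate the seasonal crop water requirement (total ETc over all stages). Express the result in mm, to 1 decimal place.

initial: 0.41 × 2.11 × 25 = 21.63 mm
mid-season: 1.10 × 5.70 × 15 = 94.05 mm
late-season: 0.53 × 3.55 × 15 = 28.22 mm
Seasonal total = 143.90 mm

143.9 mm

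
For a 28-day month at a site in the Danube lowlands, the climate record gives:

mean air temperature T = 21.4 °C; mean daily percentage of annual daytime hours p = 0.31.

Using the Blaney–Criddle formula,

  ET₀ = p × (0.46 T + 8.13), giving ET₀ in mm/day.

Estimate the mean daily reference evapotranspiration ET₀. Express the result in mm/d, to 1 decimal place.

ET₀ = 0.31 × (0.46 × 21.4 + 8.13) = 0.31 × 17.974 = 5.5719 mm/d

5.6 mm/d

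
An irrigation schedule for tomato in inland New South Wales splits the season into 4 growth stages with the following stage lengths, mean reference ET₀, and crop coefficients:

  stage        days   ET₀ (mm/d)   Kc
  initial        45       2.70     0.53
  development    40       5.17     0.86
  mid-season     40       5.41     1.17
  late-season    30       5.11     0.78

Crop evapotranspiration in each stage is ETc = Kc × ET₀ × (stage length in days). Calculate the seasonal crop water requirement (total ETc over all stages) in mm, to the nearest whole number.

615 mm

initial: 0.53 × 2.70 × 45 = 64.40 mm
development: 0.86 × 5.17 × 40 = 177.85 mm
mid-season: 1.17 × 5.41 × 40 = 253.19 mm
late-season: 0.78 × 5.11 × 30 = 119.57 mm
Seasonal total = 615.01 mm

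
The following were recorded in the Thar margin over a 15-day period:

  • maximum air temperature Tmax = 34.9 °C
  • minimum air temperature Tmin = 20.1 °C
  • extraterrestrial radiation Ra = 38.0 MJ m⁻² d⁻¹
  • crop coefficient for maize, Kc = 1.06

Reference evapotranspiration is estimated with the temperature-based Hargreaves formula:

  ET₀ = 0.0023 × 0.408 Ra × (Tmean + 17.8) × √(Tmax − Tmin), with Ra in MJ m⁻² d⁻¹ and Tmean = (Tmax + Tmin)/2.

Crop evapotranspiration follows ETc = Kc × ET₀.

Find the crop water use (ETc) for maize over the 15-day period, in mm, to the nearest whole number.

99 mm

Tmean = (34.9 + 20.1)/2 = 27.50 °C
0.408 Ra = 0.408 × 38.0 = 15.5040 mm/d equivalent
ET₀ = 0.0023 × 15.5040 × (27.50 + 17.8) × √14.8 = 0.0023 × 15.5040 × 45.30 × 3.8471 = 6.2145 mm/d
ETc = Kc × ET₀ = 1.06 × 6.2145 = 6.5874 mm/d
Over 15 days: 6.5874 × 15 = 98.811 mm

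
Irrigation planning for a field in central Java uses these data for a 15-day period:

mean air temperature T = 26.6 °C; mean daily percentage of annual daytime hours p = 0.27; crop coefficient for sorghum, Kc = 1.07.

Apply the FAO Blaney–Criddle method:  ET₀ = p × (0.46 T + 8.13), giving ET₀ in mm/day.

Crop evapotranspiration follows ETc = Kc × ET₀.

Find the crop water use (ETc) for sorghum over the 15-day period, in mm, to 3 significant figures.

ET₀ = 0.27 × (0.46 × 26.6 + 8.13) = 0.27 × 20.366 = 5.4988 mm/d
ETc = Kc × ET₀ = 1.07 × 5.4988 = 5.8837 mm/d
Over 15 days: 5.8837 × 15 = 88.256 mm

88.3 mm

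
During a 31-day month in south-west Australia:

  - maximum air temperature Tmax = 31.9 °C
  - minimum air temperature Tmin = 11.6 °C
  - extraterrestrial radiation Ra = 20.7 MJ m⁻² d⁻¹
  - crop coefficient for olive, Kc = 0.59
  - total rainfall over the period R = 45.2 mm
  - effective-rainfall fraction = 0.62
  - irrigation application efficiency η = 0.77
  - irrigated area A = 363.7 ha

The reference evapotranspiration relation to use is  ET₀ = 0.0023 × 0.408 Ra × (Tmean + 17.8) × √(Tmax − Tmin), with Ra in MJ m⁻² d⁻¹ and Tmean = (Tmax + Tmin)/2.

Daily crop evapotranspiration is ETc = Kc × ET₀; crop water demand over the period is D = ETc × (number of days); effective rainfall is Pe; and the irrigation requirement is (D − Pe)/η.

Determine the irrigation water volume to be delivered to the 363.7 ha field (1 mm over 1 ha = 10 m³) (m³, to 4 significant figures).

166700 m³

Tmean = (31.9 + 11.6)/2 = 21.75 °C
0.408 Ra = 0.408 × 20.7 = 8.4456 mm/d equivalent
ET₀ = 0.0023 × 8.4456 × (21.75 + 17.8) × √20.3 = 0.0023 × 8.4456 × 39.55 × 4.5056 = 3.4614 mm/d
ETc = Kc × ET₀ = 0.59 × 3.4614 = 2.0422 mm/d
Crop demand D = ETc × 31 d = 2.0422 × 31 = 63.308 mm
Pe = 0.62 × 45.2 = 28.024 mm
D − Pe = 63.308 − 28.024 = 35.284 mm
Gross irrigation = 35.284 / 0.77 = 45.823 mm
Volume = 45.823 mm × 363.7 ha × 10 = 166658.3 m³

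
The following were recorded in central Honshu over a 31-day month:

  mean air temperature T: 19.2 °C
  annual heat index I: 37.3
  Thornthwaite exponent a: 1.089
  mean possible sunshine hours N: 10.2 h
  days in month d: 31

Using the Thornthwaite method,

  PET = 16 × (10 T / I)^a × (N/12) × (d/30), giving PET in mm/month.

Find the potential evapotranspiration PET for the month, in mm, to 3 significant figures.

10T/I = 10 × 19.2 / 37.3 = 5.1475
(10T/I)^a = 5.1475^1.089 = 5.9556
Uncorrected PET = 16 × 5.9556 = 95.290 mm
Correction = (N/12)(d/30) = (10.2/12)(31/30) = 0.8783
PET = 95.290 × 0.8783 = 83.693 mm/month

83.7 mm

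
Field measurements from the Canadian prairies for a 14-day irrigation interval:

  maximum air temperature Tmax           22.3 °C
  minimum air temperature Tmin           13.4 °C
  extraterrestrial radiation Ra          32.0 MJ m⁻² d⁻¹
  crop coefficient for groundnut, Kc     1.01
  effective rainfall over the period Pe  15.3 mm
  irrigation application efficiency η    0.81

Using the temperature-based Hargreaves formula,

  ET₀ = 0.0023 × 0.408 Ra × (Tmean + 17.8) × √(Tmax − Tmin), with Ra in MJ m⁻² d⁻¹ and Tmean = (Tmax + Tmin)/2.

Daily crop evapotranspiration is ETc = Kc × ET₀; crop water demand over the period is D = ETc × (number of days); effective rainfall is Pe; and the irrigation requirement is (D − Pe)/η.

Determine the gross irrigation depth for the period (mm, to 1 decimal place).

Tmean = (22.3 + 13.4)/2 = 17.85 °C
0.408 Ra = 0.408 × 32.0 = 13.0560 mm/d equivalent
ET₀ = 0.0023 × 13.0560 × (17.85 + 17.8) × √8.9 = 0.0023 × 13.0560 × 35.65 × 2.9833 = 3.1937 mm/d
ETc = Kc × ET₀ = 1.01 × 3.1937 = 3.2256 mm/d
Crop demand D = ETc × 14 d = 3.2256 × 14 = 45.158 mm
D − Pe = 45.158 − 15.3 = 29.858 mm
Gross irrigation = 29.858 / 0.81 = 36.862 mm

36.9 mm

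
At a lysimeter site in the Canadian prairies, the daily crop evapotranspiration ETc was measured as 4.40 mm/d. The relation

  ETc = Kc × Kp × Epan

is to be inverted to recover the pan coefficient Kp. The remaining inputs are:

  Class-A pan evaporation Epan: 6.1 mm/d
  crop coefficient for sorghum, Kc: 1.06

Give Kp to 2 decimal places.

0.68

ETc = Kc × Kp × Epan  ⇒  Kp = ETc / (Kc × Epan)
Kp = 4.40 / (1.06 × 6.1) = 4.40 / 6.466 = 0.6805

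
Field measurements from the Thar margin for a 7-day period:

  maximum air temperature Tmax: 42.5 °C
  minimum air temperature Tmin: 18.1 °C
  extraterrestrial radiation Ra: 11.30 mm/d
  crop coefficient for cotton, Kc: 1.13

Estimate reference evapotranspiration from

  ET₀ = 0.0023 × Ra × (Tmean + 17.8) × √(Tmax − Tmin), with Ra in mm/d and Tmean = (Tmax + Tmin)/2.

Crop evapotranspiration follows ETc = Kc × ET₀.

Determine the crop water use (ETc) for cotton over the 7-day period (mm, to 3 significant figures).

Tmean = (42.5 + 18.1)/2 = 30.30 °C
ET₀ = 0.0023 × 11.30 × (30.30 + 17.8) × √24.4 = 0.0023 × 11.30 × 48.10 × 4.9396 = 6.1751 mm/d
ETc = Kc × ET₀ = 1.13 × 6.1751 = 6.9779 mm/d
Over 7 days: 6.9779 × 7 = 48.845 mm

48.8 mm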